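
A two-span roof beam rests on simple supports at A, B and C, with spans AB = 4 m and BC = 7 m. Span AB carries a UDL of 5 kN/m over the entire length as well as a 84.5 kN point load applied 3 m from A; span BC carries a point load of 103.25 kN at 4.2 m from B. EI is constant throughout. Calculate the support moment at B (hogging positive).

Insert a hinge at B; M_B is the redundant, and each span becomes simply supported.
Rotations at B on the released spans (each span's end-slope, ×1/EI):
  span AB: UDL 5: wL³/(24EI) = 13.33/EI
  span AB: point load 84.5 at a = 3: Pab(L + a)/(6LEI) = 73.94/EI
  span BC: point load 103.25 at a = 4.2: Pab(L + b)/(6LEI) = 283.3/EI
  relative rotation θ_0 = (87.27 + 283.3)/EI = 370.6/EI
A unit hogging moment at B produces rotation L₁/(3EI) + L₂/(3EI) = 3.667/EI.
Slope continuity at B: θ_0 = M_B·3.667/EI, so M_B = 370.6/3.667 = 101.1 kN·m (hogging).

M_B = 101.1 kN·m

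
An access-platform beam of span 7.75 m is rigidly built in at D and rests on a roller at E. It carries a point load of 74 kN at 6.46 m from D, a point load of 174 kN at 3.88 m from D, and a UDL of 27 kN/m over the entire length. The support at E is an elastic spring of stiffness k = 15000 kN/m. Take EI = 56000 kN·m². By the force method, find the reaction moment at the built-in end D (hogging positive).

Remove the prop at E; the released (primary) structure is a cantilever built in at D.
Deflection at E on the released cantilever, summing each load's contribution:
  point load 74 at a = 6.46: Pa²(3L − a)/(6EI) = 8642/EI
  point load 174 at a = 3.88: Pa²(3L − a)/(6EI) = 8457/EI
  UDL 27: wL⁴/(8EI) = 12175/EI
  δ_0 = 29273/EI
Tip deflection under a unit load at E: L³/(3EI) = 155.2/EI.
With EI = 56000 kN·m²: δ_0 = 0.52274 m and δ_{EE} = 0.002771 m/kN.
Compatibility — the spring shortens by R_E/k under the reaction it provides: δ_0 − R_E·δ_{EE} = R_E/k. With 1/k = 0.000067 m/kN, R_E = δ_0 / (δ_{EE} + 1/k) = 0.52274 / (0.002771 + 0.000067) = 184.2 kN.
Moment equilibrium about D: M_D = Σ(load moments about D) − R_E·L = 1964 − 184.2×7.75 = 536.2 kN·m.

M_D = 536.2 kN·m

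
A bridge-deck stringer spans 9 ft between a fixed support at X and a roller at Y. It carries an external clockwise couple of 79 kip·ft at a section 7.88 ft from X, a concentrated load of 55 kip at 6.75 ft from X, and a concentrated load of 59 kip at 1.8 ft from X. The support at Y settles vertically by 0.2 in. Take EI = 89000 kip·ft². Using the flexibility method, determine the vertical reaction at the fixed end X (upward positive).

R_X = 69.03 kip

Take the reaction at Y as the redundant and release it; the primary structure is a cantilever fixed at X.
Primary-structure tip deflection at Y by superposition:
  clockwise couple 79 at a = 7.88: M₀a(2L − a)/(2EI) = 3150/EI
  point load 55 at a = 6.75: Pa²(3L − a)/(6EI) = 8458/EI
  point load 59 at a = 1.8: Pa²(3L − a)/(6EI) = 802.9/EI
  δ_0 = 12410/EI
Flexibility coefficient — unit upward force at Y: δ_{YY} = L³/(3EI) = 243/EI.
With EI = 89000 kip·ft²: δ_0 = 0.13944 ft and δ_{YY} = 0.00273 ft/kip.
Compatibility — the beam at Y must follow the support down by 0.01667 ft: δ_0 − R_Y·δ_{YY} = 0.01667, so R_Y = (0.13944 − 0.01667)/0.00273 = 44.97 kip.
Vertical equilibrium: R_X = ΣP − R_Y = 114 − 44.97 = 69.03 kip.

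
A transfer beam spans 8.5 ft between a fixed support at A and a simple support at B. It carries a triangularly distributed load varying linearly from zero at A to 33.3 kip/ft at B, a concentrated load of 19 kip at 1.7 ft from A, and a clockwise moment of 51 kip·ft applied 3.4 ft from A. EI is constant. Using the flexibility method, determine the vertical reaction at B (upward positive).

Release the roller at B. Primary structure: cantilever fixed at A.
Deflection at B on the released cantilever, summing each load's contribution:
  triangular load, peak 33.3 at the free end: 11w₀L⁴/(120EI) = 15934/EI
  point load 19 at a = 1.7: Pa²(3L − a)/(6EI) = 217.8/EI
  clockwise couple 51 at a = 3.4: M₀a(2L − a)/(2EI) = 1179/EI
  δ_0 = 17331/EI
Tip deflection under a unit load at B: L³/(3EI) = 204.7/EI.
Compatibility at B: δ_0 − R_B·δ_{BB} = 0, so R_B = 17331/204.7 = 84.66 kip.

R_B = 84.66 kip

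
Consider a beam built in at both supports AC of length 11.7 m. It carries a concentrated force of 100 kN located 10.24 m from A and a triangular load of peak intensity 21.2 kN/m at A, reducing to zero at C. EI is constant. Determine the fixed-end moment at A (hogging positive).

M_A = 161 kN·m

Release both end moments; the primary structure is a simply-supported span AC with redundants M_A and M_C.
On the primary (simply-supported) span, the end slopes from the loading are:
  at A: point load 100 at a = 10.24: Pab(L + b)/(6LEI) = 280.3/EI
  at C: point load 100 at a = 10.24: Pab(L + a)/(6LEI) = 467.3/EI
  at A: triangular load, peak 21.2: w₀L³/(45EI) = 754.5/EI
  at C: triangular load, peak 21.2: 7w₀L³/(360EI) = 660.2/EI
  θ_A0 = 1035/EI,  θ_C0 = 1127/EI
Flexibility coefficients: a unit moment at one end gives L/(3EI) there and L/(6EI) at the far end, so f₁₁ = f₂₂ = 3.9/EI and f₁₂ = f₂₁ = 1.95/EI.
Compatibility — zero rotation at each built-in end:
  3.9 M_A + 1.95 M_C = 1035
  1.95 M_A + 3.9 M_C = 1127
Solving the pair gives M_A = 161 kN·m and M_C = 208.6 kN·m (hogging).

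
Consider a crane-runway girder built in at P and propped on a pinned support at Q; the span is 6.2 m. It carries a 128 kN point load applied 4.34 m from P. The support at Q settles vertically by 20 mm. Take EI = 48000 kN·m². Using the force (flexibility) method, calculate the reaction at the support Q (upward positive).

R_Q = 60.04 kN

Remove the prop at Q; the released (primary) structure is a cantilever built in at P.
Primary-structure tip deflection at Q by superposition:
  point load 128 at a = 4.34: Pa²(3L − a)/(6EI) = 5730/EI
Flexibility coefficient — unit upward force at Q: δ_{QQ} = L³/(3EI) = 79.44/EI.
With EI = 48000 kN·m²: δ_0 = 0.11938 m and δ_{QQ} = 0.001655 m/kN.
Compatibility — the beam at Q must follow the support down by 0.02 m: δ_0 − R_Q·δ_{QQ} = 0.02, so R_Q = (0.11938 − 0.02)/0.001655 = 60.04 kN.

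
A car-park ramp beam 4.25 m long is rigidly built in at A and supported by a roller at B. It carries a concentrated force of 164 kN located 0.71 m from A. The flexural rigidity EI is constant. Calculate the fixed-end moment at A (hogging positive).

Remove the prop at B; the released (primary) structure is a cantilever built in at A.
Free-end deflection of the primary structure under the applied loading (downward +):
  point load 164 at a = 0.71: Pa²(3L − a)/(6EI) = 165.9/EI
Flexibility coefficient — unit upward force at B: δ_{BB} = L³/(3EI) = 25.59/EI.
Compatibility at B: δ_0 − R_B·δ_{BB} = 0, so R_B = 165.9/25.59 = 6.483 kN.
Moment equilibrium about A: M_A = Σ(load moments about A) − R_B·L = 116.4 − 6.483×4.25 = 88.89 kN·m.

M_A = 88.89 kN·m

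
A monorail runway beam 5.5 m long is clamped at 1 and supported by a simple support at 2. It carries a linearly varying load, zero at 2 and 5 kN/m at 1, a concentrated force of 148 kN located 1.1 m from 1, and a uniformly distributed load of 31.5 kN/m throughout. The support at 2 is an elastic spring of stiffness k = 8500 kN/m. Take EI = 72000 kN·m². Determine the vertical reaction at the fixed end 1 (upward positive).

Choose R_2 as the redundant. The primary structure is the cantilever fixed at 1.
Downward deflection at the released point 2 due to the loads:
  triangular load, peak 5 at the fixed end: w₀L⁴/(30EI) = 152.5/EI
  point load 148 at a = 1.1: Pa²(3L − a)/(6EI) = 459.6/EI
  UDL 31.5: wL⁴/(8EI) = 3603/EI
  δ_0 = 4215/EI
Tip deflection under a unit load at 2: L³/(3EI) = 55.46/EI.
With EI = 72000 kN·m²: δ_0 = 0.058545 m and δ_{22} = 0.00077 m/kN.
Compatibility — the spring shortens by R_2/k under the reaction it provides: δ_0 − R_2·δ_{22} = R_2/k. With 1/k = 0.000118 m/kN, R_2 = δ_0 / (δ_{22} + 1/k) = 0.058545 / (0.00077 + 0.000118) = 65.94 kN.
Vertical equilibrium: R_1 = ΣP − R_2 = 335 − 65.94 = 269.1 kN.

R_1 = 269.1 kN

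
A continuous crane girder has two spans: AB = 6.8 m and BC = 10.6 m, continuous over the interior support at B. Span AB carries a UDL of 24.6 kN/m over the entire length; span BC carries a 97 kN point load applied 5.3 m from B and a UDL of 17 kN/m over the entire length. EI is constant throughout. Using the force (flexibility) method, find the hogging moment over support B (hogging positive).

Take M_B as the redundant. Released structure: two simple spans AB and BC with a hinge at B.
End slopes at the hinge B, treating each span as simply supported:
  span AB: UDL 24.6: wL³/(24EI) = 322.3/EI
  span BC: point load 97 at a = 5.3: Pab(L + b)/(6LEI) = 681.2/EI
  span BC: UDL 17: wL³/(24EI) = 843.6/EI
  relative rotation θ_0 = (322.3 + 1525)/EI = 1847/EI
A unit hogging moment at B produces rotation L₁/(3EI) + L₂/(3EI) = 5.8/EI.
Slope continuity at B: θ_0 = M_B·5.8/EI, so M_B = 1847/5.8 = 318.5 kN·m (hogging).

M_B = 318.5 kN·m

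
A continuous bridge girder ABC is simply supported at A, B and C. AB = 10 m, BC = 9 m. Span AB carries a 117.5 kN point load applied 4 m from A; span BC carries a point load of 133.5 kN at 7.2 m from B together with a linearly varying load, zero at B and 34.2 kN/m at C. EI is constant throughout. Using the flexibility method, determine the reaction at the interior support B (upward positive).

R_B = 174.6 kN

Insert a hinge at B; M_B is the redundant, and each span becomes simply supported.
Rotations at B on the released spans (each span's end-slope, ×1/EI):
  span AB: point load 117.5 at a = 4: Pab(L + a)/(6LEI) = 658/EI
  span BC: point load 133.5 at a = 7.2: Pab(L + b)/(6LEI) = 346/EI
  span BC: triangular load, peak 34.2: 7w₀L³/(360EI) = 484.8/EI
  relative rotation θ_0 = (658 + 830.8)/EI = 1489/EI
A unit hogging moment at B produces rotation L₁/(3EI) + L₂/(3EI) = 6.333/EI.
Compatibility: M_B·(L₁+L₂)/(3EI) = θ_0, giving M_B = 235.1 kN·m (hogging).
Span AB, ΣM about A with M_B applied at B: R_B^{AB}·10 = 470 + 235.1, so R_B^{AB} = 70.51 kN and R_A = 117.5 − 70.51 = 46.99 kN.
Span BC, ΣM about C: R_B^{BC}·9 = 702 + 235.1, so R_B^{BC} = 104.1 kN and R_C = 287.4 − 104.1 = 183.3 kN.
R_B = 70.51 + 104.1 = 174.6 kN.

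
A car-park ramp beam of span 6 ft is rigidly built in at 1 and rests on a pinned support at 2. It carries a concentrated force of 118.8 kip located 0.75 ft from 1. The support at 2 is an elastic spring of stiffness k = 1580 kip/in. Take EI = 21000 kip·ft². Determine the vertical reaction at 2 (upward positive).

Release the roller at 2. Primary structure: cantilever fixed at 1.
Primary-structure tip deflection at 2 by superposition:
  point load 118.8 at a = 0.75: Pa²(3L − a)/(6EI) = 192.1/EI
Flexibility coefficient — unit upward force at 2: δ_{22} = L³/(3EI) = 72/EI.
With EI = 21000 kip·ft²: δ_0 = 0.009149 ft and δ_{22} = 0.003429 ft/kip.
Compatibility — the spring shortens by R_2/k under the reaction it provides: δ_0 − R_2·δ_{22} = R_2/k. With 1/k = 1/(1580×12) ft/kip = 0.000053 ft/kip, R_2 = δ_0 / (δ_{22} + 1/k) = 0.009149 / (0.003429 + 0.000053) = 2.628 kip.

R_2 = 2.628 kip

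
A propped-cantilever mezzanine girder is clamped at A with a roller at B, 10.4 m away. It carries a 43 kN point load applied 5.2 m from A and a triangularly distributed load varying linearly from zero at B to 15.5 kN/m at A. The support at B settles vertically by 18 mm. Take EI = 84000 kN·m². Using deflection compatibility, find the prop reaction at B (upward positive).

R_B = 25.53 kN

Remove the prop at B; the released (primary) structure is a cantilever built in at A.
Downward deflection at the released point B due to the loads:
  point load 43 at a = 5.2: Pa²(3L − a)/(6EI) = 5038/EI
  triangular load, peak 15.5 at the fixed end: w₀L⁴/(30EI) = 6044/EI
  δ_0 = 11083/EI
Tip deflection under a unit load at B: L³/(3EI) = 375/EI.
With EI = 84000 kN·m²: δ_0 = 0.13194 m and δ_{BB} = 0.004464 m/kN.
Compatibility — the beam at B must follow the support down by 0.018 m: δ_0 − R_B·δ_{BB} = 0.018, so R_B = (0.13194 − 0.018)/0.004464 = 25.53 kN.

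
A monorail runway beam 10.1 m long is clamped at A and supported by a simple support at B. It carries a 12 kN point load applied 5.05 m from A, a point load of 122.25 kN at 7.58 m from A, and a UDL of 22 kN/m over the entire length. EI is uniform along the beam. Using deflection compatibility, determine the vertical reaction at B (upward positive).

R_B = 164.5 kN

Remove the prop at B; the released (primary) structure is a cantilever built in at A.
Free-end deflection of the primary structure under the applied loading (downward +):
  point load 12 at a = 5.05: Pa²(3L − a)/(6EI) = 1288/EI
  point load 122.25 at a = 7.58: Pa²(3L − a)/(6EI) = 26598/EI
  UDL 22: wL⁴/(8EI) = 28617/EI
  δ_0 = 56502/EI
Flexibility coefficient — unit upward force at B: δ_{BB} = L³/(3EI) = 343.4/EI.
Compatibility at B: δ_0 − R_B·δ_{BB} = 0, so R_B = 56502/343.4 = 164.5 kN.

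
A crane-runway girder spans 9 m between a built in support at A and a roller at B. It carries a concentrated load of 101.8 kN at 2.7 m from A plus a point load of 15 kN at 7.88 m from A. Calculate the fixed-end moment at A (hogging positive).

Release the roller at B. Primary structure: cantilever fixed at A.
Primary-structure tip deflection at B by superposition:
  point load 101.8 at a = 2.7: Pa²(3L − a)/(6EI) = 3006/EI
  point load 15 at a = 7.88: Pa²(3L − a)/(6EI) = 2968/EI
  δ_0 = 5974/EI
Flexibility coefficient — unit upward force at B: δ_{BB} = L³/(3EI) = 243/EI.
The prop prevents deflection at B: R_B = δ_0/δ_{BB} = 5974/243 = 24.58 kN.
Moment equilibrium about A: M_A = Σ(load moments about A) − R_B·L = 393.1 − 24.58×9 = 171.8 kN·m.

M_A = 171.8 kN·m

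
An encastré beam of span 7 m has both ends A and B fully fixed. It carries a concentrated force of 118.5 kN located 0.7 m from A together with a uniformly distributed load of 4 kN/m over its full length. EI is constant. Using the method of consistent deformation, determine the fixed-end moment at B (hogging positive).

M_B = 23.8 kN·m

Release both end moments; the primary structure is a simply-supported span AB with redundants M_A and M_B.
On the primary (simply-supported) span, the end slopes from the loading are:
  at A: point load 118.5 at a = 0.7: Pab(L + b)/(6LEI) = 165.5/EI
  at B: point load 118.5 at a = 0.7: Pab(L + a)/(6LEI) = 95.81/EI
  at A: UDL 4: wL³/(24EI) = 57.17/EI
  at B: UDL 4: wL³/(24EI) = 57.17/EI
  θ_A0 = 222.7/EI,  θ_B0 = 153/EI
Flexibility coefficients: a unit moment at one end gives L/(3EI) there and L/(6EI) at the far end, so f₁₁ = f₂₂ = 2.333/EI and f₁₂ = f₂₁ = 1.167/EI.
Compatibility — zero rotation at each built-in end:
  2.333 M_A + 1.167 M_B = 222.7
  1.167 M_A + 2.333 M_B = 153
Solving the pair gives M_A = 83.52 kN·m and M_B = 23.8 kN·m (hogging).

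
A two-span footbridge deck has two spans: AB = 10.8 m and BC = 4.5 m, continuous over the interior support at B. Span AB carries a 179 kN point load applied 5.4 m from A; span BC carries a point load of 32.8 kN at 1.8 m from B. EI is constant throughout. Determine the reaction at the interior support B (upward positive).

R_B = 192.4 kN

Release continuity at B by inserting a hinge; the redundant is the internal moment M_B. The primary structure is two simply-supported spans AB and BC.
Rotations at B on the released spans (each span's end-slope, ×1/EI):
  span AB: point load 179 at a = 5.4: Pab(L + a)/(6LEI) = 1305/EI
  span BC: point load 32.8 at a = 1.8: Pab(L + b)/(6LEI) = 42.51/EI
  relative rotation θ_0 = (1305 + 42.51)/EI = 1347/EI
A unit hogging moment at B produces rotation L₁/(3EI) + L₂/(3EI) = 5.1/EI.
Slope continuity at B: θ_0 = M_B·5.1/EI, so M_B = 1347/5.1 = 264.2 kN·m (hogging).
Span AB, ΣM about A with M_B applied at B: R_B^{AB}·10.8 = 966.6 + 264.2, so R_B^{AB} = 114 kN and R_A = 179 − 114 = 65.04 kN.
Span BC, ΣM about C: R_B^{BC}·4.5 = 88.56 + 264.2, so R_B^{BC} = 78.39 kN and R_C = 32.8 − 78.39 = -45.59 kN.
R_B = 114 + 78.39 = 192.4 kN.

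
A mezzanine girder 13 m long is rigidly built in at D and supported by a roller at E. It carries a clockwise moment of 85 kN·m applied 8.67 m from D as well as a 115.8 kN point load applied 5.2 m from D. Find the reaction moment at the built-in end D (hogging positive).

Take the reaction at E as the redundant and release it; the primary structure is a cantilever fixed at D.
Free-end deflection of the primary structure under the applied loading (downward +):
  clockwise couple 85 at a = 8.67: M₀a(2L − a)/(2EI) = 6386/EI
  point load 115.8 at a = 5.2: Pa²(3L − a)/(6EI) = 17639/EI
  δ_0 = 24025/EI
Tip deflection under a unit load at E: L³/(3EI) = 732.3/EI.
The prop prevents deflection at E: R_E = δ_0/δ_{EE} = 24025/732.3 = 32.81 kN.
Moment equilibrium about D: M_D = Σ(load moments about D) − R_E·L = 687.2 − 32.81×13 = 260.7 kN·m.

M_D = 260.7 kN·m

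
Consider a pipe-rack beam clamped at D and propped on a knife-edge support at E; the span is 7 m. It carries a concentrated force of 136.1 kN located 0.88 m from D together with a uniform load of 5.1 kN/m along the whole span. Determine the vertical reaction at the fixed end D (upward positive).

Release the roller at E. Primary structure: cantilever fixed at D.
Free-end deflection of the primary structure under the applied loading (downward +):
  point load 136.1 at a = 0.88: Pa²(3L − a)/(6EI) = 353.4/EI
  UDL 5.1: wL⁴/(8EI) = 1531/EI
  δ_0 = 1884/EI
Tip deflection under a unit load at E: L³/(3EI) = 114.3/EI.
Compatibility at E: δ_0 − R_E·δ_{EE} = 0, so R_E = 1884/114.3 = 16.48 kN.
Vertical equilibrium: R_D = ΣP − R_E = 171.8 − 16.48 = 155.3 kN.

R_D = 155.3 kN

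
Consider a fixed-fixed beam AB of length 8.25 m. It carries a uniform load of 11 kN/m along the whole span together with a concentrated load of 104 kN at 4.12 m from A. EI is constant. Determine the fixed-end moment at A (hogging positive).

M_A = 169.8 kN·m

Take the two fixed-end moments M_A, M_B as redundants; the released structure is the simple span AB.
On the primary (simply-supported) span, the end slopes from the loading are:
  at A: UDL 11: wL³/(24EI) = 257.4/EI
  at B: UDL 11: wL³/(24EI) = 257.4/EI
  at A: point load 104 at a = 4.12: Pab(L + b)/(6LEI) = 442.6/EI
  at B: point load 104 at a = 4.12: Pab(L + a)/(6LEI) = 442.2/EI
  θ_A0 = 699.9/EI,  θ_B0 = 699.6/EI
Flexibility coefficients: a unit moment at one end gives L/(3EI) there and L/(6EI) at the far end, so f₁₁ = f₂₂ = 2.75/EI and f₁₂ = f₂₁ = 1.375/EI.
Compatibility — zero rotation at each built-in end:
  2.75 M_A + 1.375 M_B = 699.9
  1.375 M_A + 2.75 M_B = 699.6
Solving the pair gives M_A = 169.8 kN·m and M_B = 169.5 kN·m (hogging).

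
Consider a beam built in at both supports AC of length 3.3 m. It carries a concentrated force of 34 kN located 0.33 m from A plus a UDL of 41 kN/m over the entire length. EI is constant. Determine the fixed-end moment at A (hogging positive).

Take the two fixed-end moments M_A, M_C as redundants; the released structure is the simple span AC.
Simple-span end rotations at A and C under the given loads:
  at A: point load 34 at a = 0.33: Pab(L + b)/(6LEI) = 10.55/EI
  at C: point load 34 at a = 0.33: Pab(L + a)/(6LEI) = 6.109/EI
  at A: UDL 41: wL³/(24EI) = 61.39/EI
  at C: UDL 41: wL³/(24EI) = 61.39/EI
  θ_A0 = 71.94/EI,  θ_C0 = 67.5/EI
Flexibility coefficients: a unit moment at one end gives L/(3EI) there and L/(6EI) at the far end, so f₁₁ = f₂₂ = 1.1/EI and f₁₂ = f₂₁ = 0.55/EI.
Compatibility — zero rotation at each built-in end:
  1.1 M_A + 0.55 M_C = 71.94
  0.55 M_A + 1.1 M_C = 67.5
Solving the pair gives M_A = 46.3 kN·m and M_C = 38.22 kN·m (hogging).

M_A = 46.3 kN·m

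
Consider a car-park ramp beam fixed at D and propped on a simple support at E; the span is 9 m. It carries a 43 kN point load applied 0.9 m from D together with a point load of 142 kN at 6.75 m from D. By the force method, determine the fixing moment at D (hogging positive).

Choose R_E as the redundant. The primary structure is the cantilever fixed at D.
Free-end deflection of the primary structure under the applied loading (downward +):
  point load 43 at a = 0.9: Pa²(3L − a)/(6EI) = 151.5/EI
  point load 142 at a = 6.75: Pa²(3L − a)/(6EI) = 21836/EI
  δ_0 = 21987/EI
Flexibility coefficient — unit upward force at E: δ_{EE} = L³/(3EI) = 243/EI.
Compatibility at E: δ_0 − R_E·δ_{EE} = 0, so R_E = 21987/243 = 90.48 kN.
Moment equilibrium about D: M_D = Σ(load moments about D) − R_E·L = 997.2 − 90.48×9 = 182.9 kN·m.

M_D = 182.9 kN·m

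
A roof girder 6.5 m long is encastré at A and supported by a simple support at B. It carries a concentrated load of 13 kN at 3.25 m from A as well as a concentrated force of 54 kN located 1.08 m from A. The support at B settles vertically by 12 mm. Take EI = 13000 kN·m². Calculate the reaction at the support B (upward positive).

Release the roller at B. Primary structure: cantilever fixed at A.
Downward deflection at the released point B due to the loads:
  point load 13 at a = 3.25: Pa²(3L − a)/(6EI) = 371.9/EI
  point load 54 at a = 1.08: Pa²(3L − a)/(6EI) = 193.4/EI
  δ_0 = 565.3/EI
Tip deflection under a unit load at B: L³/(3EI) = 91.54/EI.
With EI = 13000 kN·m²: δ_0 = 0.043481 m and δ_{BB} = 0.007042 m/kN.
Compatibility — the beam at B must follow the support down by 0.012 m: δ_0 − R_B·δ_{BB} = 0.012, so R_B = (0.043481 − 0.012)/0.007042 = 4.471 kN.

R_B = 4.471 kN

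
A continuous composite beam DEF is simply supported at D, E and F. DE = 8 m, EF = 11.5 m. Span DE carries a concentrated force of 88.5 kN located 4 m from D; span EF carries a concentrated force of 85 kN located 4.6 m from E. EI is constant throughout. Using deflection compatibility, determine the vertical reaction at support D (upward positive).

Release continuity at E by inserting a hinge; the redundant is the internal moment M_E. The primary structure is two simply-supported spans DE and EF.
End slopes at the hinge E, treating each span as simply supported:
  span DE: point load 88.5 at a = 4: Pab(L + a)/(6LEI) = 354/EI
  span EF: point load 85 at a = 4.6: Pab(L + b)/(6LEI) = 719.4/EI
  relative rotation θ_0 = (354 + 719.4)/EI = 1073/EI
A unit hogging moment at E produces rotation L₁/(3EI) + L₂/(3EI) = 6.5/EI.
Slope continuity at E: θ_0 = M_E·6.5/EI, so M_E = 1073/6.5 = 165.1 kN·m (hogging).
Span DE, ΣM about D with M_E applied at E: R_E^{DE}·8 = 354 + 165.1, so R_E^{DE} = 64.89 kN and R_D = 88.5 − 64.89 = 23.61 kN.

R_D = 23.61 kN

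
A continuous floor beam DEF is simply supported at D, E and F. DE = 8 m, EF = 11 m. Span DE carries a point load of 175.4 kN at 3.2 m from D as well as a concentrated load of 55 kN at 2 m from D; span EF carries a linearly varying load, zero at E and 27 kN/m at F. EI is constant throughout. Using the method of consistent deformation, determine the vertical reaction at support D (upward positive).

R_D = 117.6 kN

Take M_E as the redundant. Released structure: two simple spans DE and EF with a hinge at E.
Rotations at E on the released spans (each span's end-slope, ×1/EI):
  span DE: point load 175.4 at a = 3.2: Pab(L + a)/(6LEI) = 628.6/EI
  span DE: point load 55 at a = 2: Pab(L + a)/(6LEI) = 137.5/EI
  span EF: triangular load, peak 27: 7w₀L³/(360EI) = 698.8/EI
  relative rotation θ_0 = (766.1 + 698.8)/EI = 1465/EI
A unit hogging moment at E produces rotation L₁/(3EI) + L₂/(3EI) = 6.333/EI.
Compatibility: M_E·(L₁+L₂)/(3EI) = θ_0, giving M_E = 231.3 kN·m (hogging).
Span DE, ΣM about D with M_E applied at E: R_E^{DE}·8 = 671.3 + 231.3, so R_E^{DE} = 112.8 kN and R_D = 230.4 − 112.8 = 117.6 kN.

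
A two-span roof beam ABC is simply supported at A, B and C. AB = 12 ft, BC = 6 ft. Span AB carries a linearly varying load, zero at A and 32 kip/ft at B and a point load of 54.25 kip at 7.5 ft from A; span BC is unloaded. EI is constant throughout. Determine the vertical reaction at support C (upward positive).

Insert a hinge at B; M_B is the redundant, and each span becomes simply supported.
End slopes at the hinge B, treating each span as simply supported:
  span AB: triangular load, peak 32: w₀L³/(45EI) = 1229/EI
  span AB: point load 54.25 at a = 7.5: Pab(L + a)/(6LEI) = 495.9/EI
  relative rotation θ_0 = (1725 + 0)/EI = 1725/EI
A unit hogging moment at B produces rotation L₁/(3EI) + L₂/(3EI) = 6/EI.
Compatibility: M_B·(L₁+L₂)/(3EI) = θ_0, giving M_B = 287.4 kip·ft (hogging).
Span BC, ΣM about C: R_B^{BC}·6 = 0 + 287.4, so R_B^{BC} = 47.91 kip and R_C = 0 − 47.91 = -47.91 kip.

R_C = -47.91 kip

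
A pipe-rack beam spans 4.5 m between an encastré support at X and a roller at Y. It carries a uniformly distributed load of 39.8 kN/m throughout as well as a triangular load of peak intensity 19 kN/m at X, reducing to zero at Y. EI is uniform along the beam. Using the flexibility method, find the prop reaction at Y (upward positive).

R_Y = 75.71 kN

Release the roller at Y. Primary structure: cantilever fixed at X.
Primary-structure tip deflection at Y by superposition:
  UDL 39.8: wL⁴/(8EI) = 2040/EI
  triangular load, peak 19 at the fixed end: w₀L⁴/(30EI) = 259.7/EI
  δ_0 = 2300/EI
Flexibility coefficient — unit upward force at Y: δ_{YY} = L³/(3EI) = 30.38/EI.
The prop prevents deflection at Y: R_Y = δ_0/δ_{YY} = 2300/30.38 = 75.71 kN.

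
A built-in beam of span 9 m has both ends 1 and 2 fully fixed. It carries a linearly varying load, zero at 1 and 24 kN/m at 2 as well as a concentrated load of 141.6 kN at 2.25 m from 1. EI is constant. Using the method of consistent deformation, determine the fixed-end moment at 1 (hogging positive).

Release both end moments; the primary structure is a simply-supported span 12 with redundants M_1 and M_2.
On the primary (simply-supported) span, the end slopes from the loading are:
  at 1: triangular load, peak 24: 7w₀L³/(360EI) = 340.2/EI
  at 2: triangular load, peak 24: w₀L³/(45EI) = 388.8/EI
  at 1: point load 141.6 at a = 2.25: Pab(L + b)/(6LEI) = 627.2/EI
  at 2: point load 141.6 at a = 2.25: Pab(L + a)/(6LEI) = 448/EI
  θ_10 = 967.4/EI,  θ_20 = 836.8/EI
Flexibility coefficients: a unit moment at one end gives L/(3EI) there and L/(6EI) at the far end, so f₁₁ = f₂₂ = 3/EI and f₁₂ = f₂₁ = 1.5/EI.
Compatibility — zero rotation at each built-in end:
  3 M_1 + 1.5 M_2 = 967.4
  1.5 M_1 + 3 M_2 = 836.8
Solving the pair gives M_1 = 244 kN·m and M_2 = 156.9 kN·m (hogging).

M_1 = 244 kN·m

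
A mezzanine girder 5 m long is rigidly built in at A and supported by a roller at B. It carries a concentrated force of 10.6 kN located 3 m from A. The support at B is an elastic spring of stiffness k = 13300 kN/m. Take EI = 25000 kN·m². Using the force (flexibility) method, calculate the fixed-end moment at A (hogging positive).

Remove the prop at B; the released (primary) structure is a cantilever built in at A.
Primary-structure tip deflection at B by superposition:
  point load 10.6 at a = 3: Pa²(3L − a)/(6EI) = 190.8/EI
Tip deflection under a unit load at B: L³/(3EI) = 41.67/EI.
With EI = 25000 kN·m²: δ_0 = 0.007632 m and δ_{BB} = 0.001667 m/kN.
Compatibility — the spring shortens by R_B/k under the reaction it provides: δ_0 − R_B·δ_{BB} = R_B/k. With 1/k = 0.000075 m/kN, R_B = δ_0 / (δ_{BB} + 1/k) = 0.007632 / (0.001667 + 0.000075) = 4.382 kN.
Moment equilibrium about A: M_A = Σ(load moments about A) − R_B·L = 31.8 − 4.382×5 = 9.892 kN·m.

M_A = 9.892 kN·m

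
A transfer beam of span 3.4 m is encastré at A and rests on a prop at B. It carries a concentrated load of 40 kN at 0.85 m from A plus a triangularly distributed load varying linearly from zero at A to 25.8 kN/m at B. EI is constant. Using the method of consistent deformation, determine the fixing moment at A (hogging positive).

Choose R_B as the redundant. The primary structure is the cantilever fixed at A.
Deflection at B on the released cantilever, summing each load's contribution:
  point load 40 at a = 0.85: Pa²(3L − a)/(6EI) = 45.04/EI
  triangular load, peak 25.8 at the free end: 11w₀L⁴/(120EI) = 316/EI
  δ_0 = 361.1/EI
Tip deflection under a unit load at B: L³/(3EI) = 13.1/EI.
The prop prevents deflection at B: R_B = δ_0/δ_{BB} = 361.1/13.1 = 27.56 kN.
Moment equilibrium about A: M_A = Σ(load moments about A) − R_B·L = 133.4 − 27.56×3.4 = 39.71 kN·m.

M_A = 39.71 kN·m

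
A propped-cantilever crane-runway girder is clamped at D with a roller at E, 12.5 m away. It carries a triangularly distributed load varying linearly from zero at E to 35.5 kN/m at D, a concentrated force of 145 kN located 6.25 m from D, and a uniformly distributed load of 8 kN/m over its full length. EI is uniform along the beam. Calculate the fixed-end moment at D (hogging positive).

M_D = 865.9 kN·m

Release the roller at E. Primary structure: cantilever fixed at D.
Deflection at E on the released cantilever, summing each load's contribution:
  triangular load, peak 35.5 at the fixed end: w₀L⁴/(30EI) = 28890/EI
  point load 145 at a = 6.25: Pa²(3L − a)/(6EI) = 29500/EI
  UDL 8: wL⁴/(8EI) = 24414/EI
  δ_0 = 82804/EI
Tip deflection under a unit load at E: L³/(3EI) = 651/EI.
The prop prevents deflection at E: R_E = δ_0/δ_{EE} = 82804/651 = 127.2 kN.
Moment equilibrium about D: M_D = Σ(load moments about D) − R_E·L = 2456 − 127.2×12.5 = 865.9 kN·m.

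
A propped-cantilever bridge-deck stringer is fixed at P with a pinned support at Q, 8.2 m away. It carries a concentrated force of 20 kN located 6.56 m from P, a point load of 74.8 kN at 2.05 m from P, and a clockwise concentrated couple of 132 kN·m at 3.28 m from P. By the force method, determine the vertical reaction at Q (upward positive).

R_Q = 35.96 kN

Take the reaction at Q as the redundant and release it; the primary structure is a cantilever fixed at P.
Free-end deflection of the primary structure under the applied loading (downward +):
  point load 20 at a = 6.56: Pa²(3L − a)/(6EI) = 2588/EI
  point load 74.8 at a = 2.05: Pa²(3L − a)/(6EI) = 1181/EI
  clockwise couple 132 at a = 3.28: M₀a(2L − a)/(2EI) = 2840/EI
  δ_0 = 6609/EI
Tip deflection under a unit load at Q: L³/(3EI) = 183.8/EI.
The prop prevents deflection at Q: R_Q = δ_0/δ_{QQ} = 6609/183.8 = 35.96 kN.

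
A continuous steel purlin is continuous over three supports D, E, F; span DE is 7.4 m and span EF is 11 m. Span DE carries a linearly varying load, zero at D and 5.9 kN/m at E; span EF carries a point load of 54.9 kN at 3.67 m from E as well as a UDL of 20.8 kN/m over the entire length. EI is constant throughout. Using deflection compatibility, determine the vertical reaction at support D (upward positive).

Insert a hinge at E; M_E is the redundant, and each span becomes simply supported.
End slopes at the hinge E, treating each span as simply supported:
  span DE: triangular load, peak 5.9: w₀L³/(45EI) = 53.13/EI
  span EF: point load 54.9 at a = 3.67: Pab(L + b)/(6LEI) = 410.2/EI
  span EF: UDL 20.8: wL³/(24EI) = 1154/EI
  relative rotation θ_0 = (53.13 + 1564)/EI = 1617/EI
A unit hogging moment at E produces rotation L₁/(3EI) + L₂/(3EI) = 6.133/EI.
Slope continuity at E: θ_0 = M_E·6.133/EI, so M_E = 1617/6.133 = 263.6 kN·m (hogging).
Span DE, ΣM about D with M_E applied at E: R_E^{DE}·7.4 = 107.7 + 263.6, so R_E^{DE} = 50.18 kN and R_D = 21.83 − 50.18 = -28.35 kN.

R_D = -28.35 kN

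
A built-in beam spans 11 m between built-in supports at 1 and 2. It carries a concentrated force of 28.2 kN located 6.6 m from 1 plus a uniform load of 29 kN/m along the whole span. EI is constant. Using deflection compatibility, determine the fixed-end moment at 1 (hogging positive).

M_1 = 322.2 kN·m

Release both end moments; the primary structure is a simply-supported span 12 with redundants M_1 and M_2.
End rotations of the released simple span under the applied load (×1/EI):
  at 1: point load 28.2 at a = 6.6: Pab(L + b)/(6LEI) = 191.1/EI
  at 2: point load 28.2 at a = 6.6: Pab(L + a)/(6LEI) = 218.4/EI
  at 1: UDL 29: wL³/(24EI) = 1608/EI
  at 2: UDL 29: wL³/(24EI) = 1608/EI
  θ_10 = 1799/EI,  θ_20 = 1827/EI
Flexibility coefficients: a unit moment at one end gives L/(3EI) there and L/(6EI) at the far end, so f₁₁ = f₂₂ = 3.667/EI and f₁₂ = f₂₁ = 1.833/EI.
Compatibility — zero rotation at each built-in end:
  3.667 M_1 + 1.833 M_2 = 1799
  1.833 M_1 + 3.667 M_2 = 1827
Solving the pair gives M_1 = 322.2 kN·m and M_2 = 337.1 kN·m (hogging).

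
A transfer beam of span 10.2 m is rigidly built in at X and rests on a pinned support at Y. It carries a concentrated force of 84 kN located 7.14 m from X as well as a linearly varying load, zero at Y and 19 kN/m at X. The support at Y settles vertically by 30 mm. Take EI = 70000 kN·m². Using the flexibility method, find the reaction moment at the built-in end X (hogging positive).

M_X = 309.3 kN·m

Remove the prop at Y; the released (primary) structure is a cantilever built in at X.
Free-end deflection of the primary structure under the applied loading (downward +):
  point load 84 at a = 7.14: Pa²(3L − a)/(6EI) = 16744/EI
  triangular load, peak 19 at the fixed end: w₀L⁴/(30EI) = 6855/EI
  δ_0 = 23599/EI
Flexibility coefficient — unit upward force at Y: δ_{YY} = L³/(3EI) = 353.7/EI.
With EI = 70000 kN·m²: δ_0 = 0.33713 m and δ_{YY} = 0.005053 m/kN.
Compatibility — the beam at Y must follow the support down by 0.03 m: δ_0 − R_Y·δ_{YY} = 0.03, so R_Y = (0.33713 − 0.03)/0.005053 = 60.78 kN.
Moment equilibrium about X: M_X = Σ(load moments about X) − R_Y·L = 929.2 − 60.78×10.2 = 309.3 kN·m.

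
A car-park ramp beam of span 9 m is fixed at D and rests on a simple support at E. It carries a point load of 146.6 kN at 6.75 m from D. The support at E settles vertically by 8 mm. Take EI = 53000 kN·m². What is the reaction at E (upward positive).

Release the roller at E. Primary structure: cantilever fixed at D.
Free-end deflection of the primary structure under the applied loading (downward +):
  point load 146.6 at a = 6.75: Pa²(3L − a)/(6EI) = 22543/EI
Flexibility coefficient — unit upward force at E: δ_{EE} = L³/(3EI) = 243/EI.
With EI = 53000 kN·m²: δ_0 = 0.42534 m and δ_{EE} = 0.004585 m/kN.
Compatibility — the beam at E must follow the support down by 0.008 m: δ_0 − R_E·δ_{EE} = 0.008, so R_E = (0.42534 − 0.008)/0.004585 = 91.03 kN.

R_E = 91.03 kN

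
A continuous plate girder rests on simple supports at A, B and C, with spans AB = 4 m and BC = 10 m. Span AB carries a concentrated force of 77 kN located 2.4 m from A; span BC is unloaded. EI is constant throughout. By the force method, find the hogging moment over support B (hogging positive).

M_B = 16.9 kN·m

Take M_B as the redundant. Released structure: two simple spans AB and BC with a hinge at B.
Discontinuity in slope at B on the released structure — sum the simple-span end rotations:
  span AB: point load 77 at a = 2.4: Pab(L + a)/(6LEI) = 78.85/EI
  relative rotation θ_0 = (78.85 + 0)/EI = 78.85/EI
A unit hogging moment at B produces rotation L₁/(3EI) + L₂/(3EI) = 4.667/EI.
Slope continuity at B: θ_0 = M_B·4.667/EI, so M_B = 78.85/4.667 = 16.9 kN·m (hogging).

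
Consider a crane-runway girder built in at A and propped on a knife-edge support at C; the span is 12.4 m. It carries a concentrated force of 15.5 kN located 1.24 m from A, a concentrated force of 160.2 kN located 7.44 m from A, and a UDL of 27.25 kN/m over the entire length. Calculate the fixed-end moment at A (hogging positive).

M_A = 873.9 kN·m

Remove the prop at C; the released (primary) structure is a cantilever built in at A.
Downward deflection at the released point C due to the loads:
  point load 15.5 at a = 1.24: Pa²(3L − a)/(6EI) = 142.8/EI
  point load 160.2 at a = 7.44: Pa²(3L − a)/(6EI) = 43984/EI
  UDL 27.25: wL⁴/(8EI) = 80531/EI
  δ_0 = 124657/EI
Flexibility coefficient — unit upward force at C: δ_{CC} = L³/(3EI) = 635.5/EI.
Compatibility at C: δ_0 − R_C·δ_{CC} = 0, so R_C = 124657/635.5 = 196.1 kN.
Moment equilibrium about A: M_A = Σ(load moments about A) − R_C·L = 3306 − 196.1×12.4 = 873.9 kN·m.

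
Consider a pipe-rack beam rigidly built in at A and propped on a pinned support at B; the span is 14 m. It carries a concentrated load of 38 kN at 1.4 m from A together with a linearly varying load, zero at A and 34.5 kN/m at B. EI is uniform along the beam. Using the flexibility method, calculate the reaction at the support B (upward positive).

R_B = 133.4 kN

Release the roller at B. Primary structure: cantilever fixed at A.
Primary-structure tip deflection at B by superposition:
  point load 38 at a = 1.4: Pa²(3L − a)/(6EI) = 504/EI
  triangular load, peak 34.5 at the free end: 11w₀L⁴/(120EI) = 121491/EI
  δ_0 = 121995/EI
Tip deflection under a unit load at B: L³/(3EI) = 914.7/EI.
Compatibility at B: δ_0 − R_B·δ_{BB} = 0, so R_B = 121995/914.7 = 133.4 kN.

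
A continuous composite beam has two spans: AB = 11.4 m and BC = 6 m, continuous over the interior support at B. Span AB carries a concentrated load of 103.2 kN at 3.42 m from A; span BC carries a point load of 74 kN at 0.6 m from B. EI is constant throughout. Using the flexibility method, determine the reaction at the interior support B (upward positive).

R_B = 127.7 kN

Take M_B as the redundant. Released structure: two simple spans AB and BC with a hinge at B.
Discontinuity in slope at B on the released structure — sum the simple-span end rotations:
  span AB: point load 103.2 at a = 3.42: Pab(L + a)/(6LEI) = 610.2/EI
  span BC: point load 74 at a = 0.6: Pab(L + b)/(6LEI) = 75.92/EI
  relative rotation θ_0 = (610.2 + 75.92)/EI = 686.2/EI
A unit hogging moment at B produces rotation L₁/(3EI) + L₂/(3EI) = 5.8/EI.
Slope continuity at B: θ_0 = M_B·5.8/EI, so M_B = 686.2/5.8 = 118.3 kN·m (hogging).
Span AB, ΣM about A with M_B applied at B: R_B^{AB}·11.4 = 352.9 + 118.3, so R_B^{AB} = 41.34 kN and R_A = 103.2 − 41.34 = 61.86 kN.
Span BC, ΣM about C: R_B^{BC}·6 = 399.6 + 118.3, so R_B^{BC} = 86.32 kN and R_C = 74 − 86.32 = -12.32 kN.
R_B = 41.34 + 86.32 = 127.7 kN.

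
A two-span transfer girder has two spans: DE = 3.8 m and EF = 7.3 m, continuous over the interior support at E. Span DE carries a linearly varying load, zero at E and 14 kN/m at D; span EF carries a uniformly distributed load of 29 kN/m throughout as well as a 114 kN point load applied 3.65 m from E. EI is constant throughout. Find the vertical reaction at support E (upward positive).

Release continuity at E by inserting a hinge; the redundant is the internal moment M_E. The primary structure is two simply-supported spans DE and EF.
Discontinuity in slope at E on the released structure — sum the simple-span end rotations:
  span DE: triangular load, peak 14: 7w₀L³/(360EI) = 14.94/EI
  span EF: UDL 29: wL³/(24EI) = 470.1/EI
  span EF: point load 114 at a = 3.65: Pab(L + b)/(6LEI) = 379.7/EI
  relative rotation θ_0 = (14.94 + 849.8)/EI = 864.7/EI
A unit hogging moment at E produces rotation L₁/(3EI) + L₂/(3EI) = 3.7/EI.
Slope continuity at E: θ_0 = M_E·3.7/EI, so M_E = 864.7/3.7 = 233.7 kN·m (hogging).
Span DE, ΣM about D with M_E applied at E: R_E^{DE}·3.8 = 33.69 + 233.7, so R_E^{DE} = 70.37 kN and R_D = 26.6 − 70.37 = -43.77 kN.
Span EF, ΣM about F: R_E^{EF}·7.3 = 1189 + 233.7, so R_E^{EF} = 194.9 kN and R_F = 325.7 − 194.9 = 130.8 kN.
R_E = 70.37 + 194.9 = 265.2 kN.

R_E = 265.2 kN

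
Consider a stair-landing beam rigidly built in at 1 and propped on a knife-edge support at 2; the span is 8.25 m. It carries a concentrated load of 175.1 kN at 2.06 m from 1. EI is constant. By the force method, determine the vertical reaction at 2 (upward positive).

Release the roller at 2. Primary structure: cantilever fixed at 1.
Primary-structure tip deflection at 2 by superposition:
  point load 175.1 at a = 2.06: Pa²(3L − a)/(6EI) = 2810/EI
Tip deflection under a unit load at 2: L³/(3EI) = 187.2/EI.
The prop prevents deflection at 2: R_2 = δ_0/δ_{22} = 2810/187.2 = 15.01 kN.

R_2 = 15.01 kN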